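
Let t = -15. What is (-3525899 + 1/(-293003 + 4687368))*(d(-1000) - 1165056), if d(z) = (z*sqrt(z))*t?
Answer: 18051479209272021504/4394365 - 464822614774020000*I*sqrt(10)/878873 ≈ 4.1079e+12 - 1.6725e+12*I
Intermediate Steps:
d(z) = -15*z**(3/2) (d(z) = (z*sqrt(z))*(-15) = z**(3/2)*(-15) = -15*z**(3/2))
(-3525899 + 1/(-293003 + 4687368))*(d(-1000) - 1165056) = (-3525899 + 1/(-293003 + 4687368))*(-(-150000)*I*sqrt(10) - 1165056) = (-3525899 + 1/4394365)*(-(-150000)*I*sqrt(10) - 1165056) = (-3525899 + 1/4394365)*(150000*I*sqrt(10) - 1165056) = -15494087159134*(-1165056 + 150000*I*sqrt(10))/4394365 = 18051479209272021504/4394365 - 464822614774020000*I*sqrt(10)/878873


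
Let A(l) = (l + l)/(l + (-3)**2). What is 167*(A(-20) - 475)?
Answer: -865895/11 ≈ -78718.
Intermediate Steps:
A(l) = 2*l/(9 + l) (A(l) = (2*l)/(l + 9) = (2*l)/(9 + l) = 2*l/(9 + l))
167*(A(-20) - 475) = 167*(2*(-20)/(9 - 20) - 475) = 167*(2*(-20)/(-11) - 475) = 167*(2*(-20)*(-1/11) - 475) = 167*(40/11 - 475) = 167*(-5185/11) = -865895/11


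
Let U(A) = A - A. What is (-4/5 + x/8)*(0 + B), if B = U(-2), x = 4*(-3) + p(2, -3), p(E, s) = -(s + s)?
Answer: 0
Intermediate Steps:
p(E, s) = -2*s
x = -6 (x = 4*(-3) - 2*(-3) = -12 + 6 = -6)
U(A) = 0
B = 0
(-4/5 + x/8)*(0 + B) = (-4/5 - 6/8)*(0 + 0) = (-4*⅕ - 6*⅛)*0 = (-⅘ - ¾)*0 = -31/20*0 = 0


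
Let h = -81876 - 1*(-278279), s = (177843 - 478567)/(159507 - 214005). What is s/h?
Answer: 150362/5351785347 ≈ 2.8096e-5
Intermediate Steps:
s = 150362/27249 (s = -300724/(-54498) = -300724*(-1/54498) = 150362/27249 ≈ 5.5181)
h = 196403 (h = -81876 + 278279 = 196403)
s/h = (150362/27249)/196403 = (150362/27249)*(1/196403) = 150362/5351785347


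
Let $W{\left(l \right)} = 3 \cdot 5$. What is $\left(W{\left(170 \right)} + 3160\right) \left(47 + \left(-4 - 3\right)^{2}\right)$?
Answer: $304800$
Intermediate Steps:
$W{\left(l \right)} = 15$
$\left(W{\left(170 \right)} + 3160\right) \left(47 + \left(-4 - 3\right)^{2}\right) = \left(15 + 3160\right) \left(47 + \left(-4 - 3\right)^{2}\right) = 3175 \left(47 + \left(-4 - 3\right)^{2}\right) = 3175 \left(47 + \left(-7\right)^{2}\right) = 3175 \left(47 + 49\right) = 3175 \cdot 96 = 304800$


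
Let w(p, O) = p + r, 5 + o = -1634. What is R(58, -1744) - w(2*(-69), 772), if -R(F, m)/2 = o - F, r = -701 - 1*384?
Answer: 4617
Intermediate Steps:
o = -1639 (o = -5 - 1634 = -1639)
r = -1085 (r = -701 - 384 = -1085)
R(F, m) = 3278 + 2*F (R(F, m) = -2*(-1639 - F) = 3278 + 2*F)
w(p, O) = -1085 + p (w(p, O) = p - 1085 = -1085 + p)
R(58, -1744) - w(2*(-69), 772) = (3278 + 2*58) - (-1085 + 2*(-69)) = (3278 + 116) - (-1085 - 138) = 3394 - 1*(-1223) = 3394 + 1223 = 4617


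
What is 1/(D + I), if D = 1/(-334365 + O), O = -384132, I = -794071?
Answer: -718497/570537631288 ≈ -1.2593e-6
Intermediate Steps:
D = -1/718497 (D = 1/(-334365 - 384132) = 1/(-718497) = -1/718497 ≈ -1.3918e-6)
1/(D + I) = 1/(-1/718497 - 794071) = 1/(-570537631288/718497) = -718497/570537631288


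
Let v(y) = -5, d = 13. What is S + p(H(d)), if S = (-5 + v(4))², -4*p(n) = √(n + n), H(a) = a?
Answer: 100 - √26/4 ≈ 98.725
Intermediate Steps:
p(n) = -√2*√n/4 (p(n) = -√(n + n)/4 = -√2*√n/4)
S = 100 (S = (-5 - 5)² = (-10)² = 100)
S + p(H(d)) = 100 - √2*√13/4 = 100 - √26/4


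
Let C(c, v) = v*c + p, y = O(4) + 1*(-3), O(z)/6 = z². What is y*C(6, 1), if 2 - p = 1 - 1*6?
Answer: 1209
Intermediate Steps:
p = 7 (p = 2 - (1 - 1*6) = 2 - (1 - 6) = 2 - 1*(-5) = 2 + 5 = 7)
O(z) = 6*z²
y = 93 (y = 6*4² + 1*(-3) = 6*16 - 3 = 96 - 3 = 93)
C(c, v) = 7 + c*v (C(c, v) = v*c + 7 = c*v + 7 = 7 + c*v)
y*C(6, 1) = 93*(7 + 6*1) = 93*(7 + 6) = 93*13 = 1209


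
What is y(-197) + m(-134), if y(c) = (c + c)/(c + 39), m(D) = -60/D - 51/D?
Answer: 35167/10586 ≈ 3.3220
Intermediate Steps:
m(D) = -111/D
y(c) = 2*c/(39 + c) (y(c) = (2*c)/(39 + c) = 2*c/(39 + c))
y(-197) + m(-134) = 2*(-197)/(39 - 197) - 111/(-134) = 2*(-197)/(-158) - 111*(-1/134) = 2*(-197)*(-1/158) + 111/134 = 197/79 + 111/134 = 35167/10586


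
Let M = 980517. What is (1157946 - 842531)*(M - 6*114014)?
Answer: 93499414695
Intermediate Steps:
(1157946 - 842531)*(M - 6*114014) = (1157946 - 842531)*(980517 - 6*114014) = 315415*(980517 - 684084) = 315415*296433 = 93499414695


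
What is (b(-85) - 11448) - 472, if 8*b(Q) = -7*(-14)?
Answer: -47631/4 ≈ -11908.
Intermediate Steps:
b(Q) = 49/4 (b(Q) = (-7*(-14))/8 = (⅛)*98 = 49/4)
(b(-85) - 11448) - 472 = (49/4 - 11448) - 472 = -45743/4 - 472 = -47631/4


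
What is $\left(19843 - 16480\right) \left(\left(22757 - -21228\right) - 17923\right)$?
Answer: $87646506$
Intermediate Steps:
$\left(19843 - 16480\right) \left(\left(22757 - -21228\right) - 17923\right) = 3363 \left(\left(22757 + 21228\right) - 17923\right) = 3363 \left(43985 - 17923\right) = 3363 \cdot 26062 = 87646506$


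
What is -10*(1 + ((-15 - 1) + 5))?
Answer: 100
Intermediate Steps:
-10*(1 + ((-15 - 1) + 5)) = -10*(1 + (-16 + 5)) = -10*(1 - 11) = -10*(-10) = 100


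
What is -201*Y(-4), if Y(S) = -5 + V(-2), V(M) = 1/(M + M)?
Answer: 4221/4 ≈ 1055.3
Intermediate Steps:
V(M) = 1/(2*M)
Y(S) = -21/4 (Y(S) = -5 + (½)/(-2) = -5 + (½)*(-½) = -5 - ¼ = -21/4)
-201*Y(-4) = -201*(-21/4) = 4221/4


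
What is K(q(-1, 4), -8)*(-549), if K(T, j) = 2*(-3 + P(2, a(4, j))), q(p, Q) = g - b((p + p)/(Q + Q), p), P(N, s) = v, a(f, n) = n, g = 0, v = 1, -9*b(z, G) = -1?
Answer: 2196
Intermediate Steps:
b(z, G) = 1/9 (b(z, G) = -1/9*(-1) = 1/9)
P(N, s) = 1
q(p, Q) = -1/9 (q(p, Q) = 0 - 1*1/9 = 0 - 1/9 = -1/9)
K(T, j) = -4 (K(T, j) = 2*(-3 + 1) = 2*(-2) = -4)
K(q(-1, 4), -8)*(-549) = -4*(-549) = 2196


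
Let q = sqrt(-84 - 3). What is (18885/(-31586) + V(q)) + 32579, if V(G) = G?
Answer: 1029021409/31586 + I*sqrt(87) ≈ 32578.0 + 9.3274*I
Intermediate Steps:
q = I*sqrt(87) (q = sqrt(-87) = I*sqrt(87) ≈ 9.3274*I)
(18885/(-31586) + V(q)) + 32579 = (18885/(-31586) + I*sqrt(87)) + 32579 = (18885*(-1/31586) + I*sqrt(87)) + 32579 = (-18885/31586 + I*sqrt(87)) + 32579 = 1029021409/31586 + I*sqrt(87)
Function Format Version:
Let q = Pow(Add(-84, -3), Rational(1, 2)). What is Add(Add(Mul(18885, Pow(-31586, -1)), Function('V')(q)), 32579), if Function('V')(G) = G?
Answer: Add(Rational(1029021409, 31586), Mul(I, Pow(87, Rational(1, 2)))) ≈ Add(32578., Mul(9.3274, I))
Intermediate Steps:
q = Mul(I, Pow(87, Rational(1, 2))) (q = Pow(-87, Rational(1, 2)) = Mul(I, Pow(87, Rational(1, 2))) ≈ Mul(9.3274, I))
Add(Add(Mul(18885, Pow(-31586, -1)), Function('V')(q)), 32579) = Add(Add(Mul(18885, Pow(-31586, -1)), Mul(I, Pow(87, Rational(1, 2)))), 32579) = Add(Add(Mul(18885, Rational(-1, 31586)), Mul(I, Pow(87, Rational(1, 2)))), 32579) = Add(Add(Rational(-18885, 31586), Mul(I, Pow(87, Rational(1, 2)))), 32579) = Add(Rational(1029021409, 31586), Mul(I, Pow(87, Rational(1, 2))))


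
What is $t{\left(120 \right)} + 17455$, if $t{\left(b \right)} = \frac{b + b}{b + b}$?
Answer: $17456$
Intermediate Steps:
$t{\left(b \right)} = 1$ ($t{\left(b \right)} = \frac{2 b}{2 b} = 2 b \frac{1}{2 b} = 1$)
$t{\left(120 \right)} + 17455 = 1 + 17455 = 17456$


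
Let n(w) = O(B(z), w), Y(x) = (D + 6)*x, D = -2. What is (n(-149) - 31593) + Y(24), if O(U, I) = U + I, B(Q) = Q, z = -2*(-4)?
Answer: -31638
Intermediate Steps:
Y(x) = 4*x (Y(x) = (-2 + 6)*x = 4*x)
z = 8
O(U, I) = I + U
n(w) = 8 + w (n(w) = w + 8 = 8 + w)
(n(-149) - 31593) + Y(24) = ((8 - 149) - 31593) + 4*24 = (-141 - 31593) + 96 = -31734 + 96 = -31638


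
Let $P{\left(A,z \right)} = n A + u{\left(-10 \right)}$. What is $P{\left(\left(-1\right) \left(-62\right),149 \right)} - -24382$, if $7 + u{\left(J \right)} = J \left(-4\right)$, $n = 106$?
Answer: $30987$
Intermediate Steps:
$u{\left(J \right)} = -7 - 4 J$ ($u{\left(J \right)} = -7 + J \left(-4\right) = -7 - 4 J$)
$P{\left(A,z \right)} = 33 + 106 A$ ($P{\left(A,z \right)} = 106 A - -33 = 106 A + \left(-7 + 40\right) = 106 A + 33 = 33 + 106 A$)
$P{\left(\left(-1\right) \left(-62\right),149 \right)} - -24382 = \left(33 + 106 \left(\left(-1\right) \left(-62\right)\right)\right) - -24382 = \left(33 + 106 \cdot 62\right) + 24382 = \left(33 + 6572\right) + 24382 = 6605 + 24382 = 30987$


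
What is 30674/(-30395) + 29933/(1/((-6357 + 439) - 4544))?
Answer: -9518469233844/30395 ≈ -3.1316e+8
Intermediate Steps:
30674/(-30395) + 29933/(1/((-6357 + 439) - 4544)) = 30674*(-1/30395) + 29933/(1/(-5918 - 4544)) = -30674/30395 + 29933/(1/(-10462)) = -30674/30395 + 29933/(-1/10462) = -30674/30395 + 29933*(-10462) = -30674/30395 - 313159046 = -9518469233844/30395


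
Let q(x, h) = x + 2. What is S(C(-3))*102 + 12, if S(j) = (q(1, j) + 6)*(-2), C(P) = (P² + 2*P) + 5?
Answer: -1824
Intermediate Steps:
q(x, h) = 2 + x
C(P) = 5 + P² + 2*P
S(j) = -18 (S(j) = ((2 + 1) + 6)*(-2) = (3 + 6)*(-2) = 9*(-2) = -18)
S(C(-3))*102 + 12 = -18*102 + 12 = -1836 + 12 = -1824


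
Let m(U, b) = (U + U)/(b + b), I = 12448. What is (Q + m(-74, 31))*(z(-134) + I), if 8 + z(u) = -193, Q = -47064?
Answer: -17869083326/31 ≈ -5.7642e+8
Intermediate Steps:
z(u) = -201 (z(u) = -8 - 193 = -201)
m(U, b) = U/b (m(U, b) = (2*U)/((2*b)) = (2*U)*(1/(2*b)) = U/b)
(Q + m(-74, 31))*(z(-134) + I) = (-47064 - 74/31)*(-201 + 12448) = (-47064 - 74*1/31)*12247 = (-47064 - 74/31)*12247 = -1459058/31*12247 = -17869083326/31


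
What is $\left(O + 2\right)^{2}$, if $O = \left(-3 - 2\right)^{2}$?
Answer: $729$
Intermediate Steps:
$O = 25$ ($O = \left(-5\right)^{2} = 25$)
$\left(O + 2\right)^{2} = \left(25 + 2\right)^{2} = 27^{2} = 729$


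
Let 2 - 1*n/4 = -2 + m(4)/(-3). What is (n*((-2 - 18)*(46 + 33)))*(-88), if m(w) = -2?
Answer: 5561600/3 ≈ 1.8539e+6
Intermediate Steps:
n = 40/3 (n = 8 - 4*(-2 - 2/(-3)) = 8 - 4*(-2 - 2*(-⅓)) = 8 - 4*(-2 + ⅔) = 8 - 4*(-4/3) = 8 + 16/3 = 40/3 ≈ 13.333)
(n*((-2 - 18)*(46 + 33)))*(-88) = (40*((-2 - 18)*(46 + 33))/3)*(-88) = (40*(-20*79)/3)*(-88) = ((40/3)*(-1580))*(-88) = -63200/3*(-88) = 5561600/3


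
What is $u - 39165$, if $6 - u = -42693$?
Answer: $3534$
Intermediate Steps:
$u = 42699$ ($u = 6 - -42693 = 6 + 42693 = 42699$)
$u - 39165 = 42699 - 39165 = 3534$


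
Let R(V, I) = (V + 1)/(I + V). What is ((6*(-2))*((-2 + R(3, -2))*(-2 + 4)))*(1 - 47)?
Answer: 2208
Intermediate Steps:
R(V, I) = (1 + V)/(I + V)
((6*(-2))*((-2 + R(3, -2))*(-2 + 4)))*(1 - 47) = ((6*(-2))*((-2 + (1 + 3)/(-2 + 3))*(-2 + 4)))*(1 - 47) = -12*(-2 + 4/1)*2*(-46) = -12*(-2 + 1*4)*2*(-46) = -12*(-2 + 4)*2*(-46) = -24*2*(-46) = -12*4*(-46) = -48*(-46) = 2208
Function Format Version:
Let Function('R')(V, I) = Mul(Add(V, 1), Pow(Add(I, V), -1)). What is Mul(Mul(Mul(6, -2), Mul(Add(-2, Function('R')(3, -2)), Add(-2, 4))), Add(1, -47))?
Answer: 2208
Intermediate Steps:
Function('R')(V, I) = Mul(Pow(Add(I, V), -1), Add(1, V)) (Function('R')(V, I) = Mul(Add(1, V), Pow(Add(I, V), -1)) = Mul(Pow(Add(I, V), -1), Add(1, V)))
Mul(Mul(Mul(6, -2), Mul(Add(-2, Function('R')(3, -2)), Add(-2, 4))), Add(1, -47)) = Mul(Mul(Mul(6, -2), Mul(Add(-2, Mul(Pow(Add(-2, 3), -1), Add(1, 3))), Add(-2, 4))), Add(1, -47)) = Mul(Mul(-12, Mul(Add(-2, Mul(Pow(1, -1), 4)), 2)), -46) = Mul(Mul(-12, Mul(Add(-2, Mul(1, 4)), 2)), -46) = Mul(Mul(-12, Mul(Add(-2, 4), 2)), -46) = Mul(Mul(-12, Mul(2, 2)), -46) = Mul(Mul(-12, 4), -46) = Mul(-48, -46) = 2208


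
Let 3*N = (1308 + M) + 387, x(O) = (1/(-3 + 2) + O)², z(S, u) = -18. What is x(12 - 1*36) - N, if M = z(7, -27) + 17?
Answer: 181/3 ≈ 60.333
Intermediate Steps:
M = -1 (M = -18 + 17 = -1)
x(O) = (-1 + O)² (x(O) = (1/(-1) + O)² = (-1 + O)²)
N = 1694/3 (N = ((1308 - 1) + 387)/3 = (1307 + 387)/3 = (⅓)*1694 = 1694/3 ≈ 564.67)
x(12 - 1*36) - N = (-1 + (12 - 1*36))² - 1*1694/3 = (-1 + (12 - 36))² - 1694/3 = (-1 - 24)² - 1694/3 = (-25)² - 1694/3 = 625 - 1694/3 = 181/3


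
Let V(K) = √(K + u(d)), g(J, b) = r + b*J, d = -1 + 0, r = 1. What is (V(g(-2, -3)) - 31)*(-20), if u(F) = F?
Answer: 620 - 20*√6 ≈ 571.01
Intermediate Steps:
d = -1
g(J, b) = 1 + J*b (g(J, b) = 1 + b*J = 1 + J*b)
V(K) = √(-1 + K) (V(K) = √(K - 1) = √(-1 + K))
(V(g(-2, -3)) - 31)*(-20) = (√(-1 + (1 - 2*(-3))) - 31)*(-20) = (√(-1 + (1 + 6)) - 31)*(-20) = (√(-1 + 7) - 31)*(-20) = (√6 - 31)*(-20) = (-31 + √6)*(-20) = 620 - 20*√6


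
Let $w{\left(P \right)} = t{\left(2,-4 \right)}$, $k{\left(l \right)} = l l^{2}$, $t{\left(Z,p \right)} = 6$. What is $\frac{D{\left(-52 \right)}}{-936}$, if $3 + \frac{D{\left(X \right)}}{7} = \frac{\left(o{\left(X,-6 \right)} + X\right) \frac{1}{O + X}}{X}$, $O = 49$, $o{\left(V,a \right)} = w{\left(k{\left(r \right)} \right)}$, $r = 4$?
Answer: $\frac{1799}{73008} \approx 0.024641$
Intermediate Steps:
$k{\left(l \right)} = l^{3}$
$w{\left(P \right)} = 6$
$o{\left(V,a \right)} = 6$
$D{\left(X \right)} = -21 + \frac{7 \left(6 + X\right)}{X \left(49 + X\right)}$ ($D{\left(X \right)} = -21 + 7 \frac{\left(6 + X\right) \frac{1}{49 + X}}{X} = -21 + 7 \frac{\frac{1}{49 + X} \left(6 + X\right)}{X} = -21 + 7 \frac{6 + X}{X \left(49 + X\right)} = -21 + \frac{7 \left(6 + X\right)}{X \left(49 + X\right)}$)
$\frac{D{\left(-52 \right)}}{-936} = \frac{7 \frac{1}{-52} \frac{1}{49 - 52} \left(6 - -7592 - 3 \left(-52\right)^{2}\right)}{-936} = 7 \left(- \frac{1}{52}\right) \frac{1}{-3} \left(6 + 7592 - 8112\right) \left(- \frac{1}{936}\right) = 7 \left(- \frac{1}{52}\right) \left(- \frac{1}{3}\right) \left(6 + 7592 - 8112\right) \left(- \frac{1}{936}\right) = 7 \left(- \frac{1}{52}\right) \left(- \frac{1}{3}\right) \left(-514\right) \left(- \frac{1}{936}\right) = \left(- \frac{1799}{78}\right) \left(- \frac{1}{936}\right) = \frac{1799}{73008}$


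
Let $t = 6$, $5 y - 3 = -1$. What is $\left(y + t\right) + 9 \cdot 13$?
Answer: $\frac{617}{5} \approx 123.4$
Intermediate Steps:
$y = \frac{2}{5}$ ($y = \frac{3}{5} + \frac{1}{5} \left(-1\right) = \frac{3}{5} - \frac{1}{5} = \frac{2}{5} \approx 0.4$)
$\left(y + t\right) + 9 \cdot 13 = \left(\frac{2}{5} + 6\right) + 9 \cdot 13 = \frac{32}{5} + 117 = \frac{617}{5}$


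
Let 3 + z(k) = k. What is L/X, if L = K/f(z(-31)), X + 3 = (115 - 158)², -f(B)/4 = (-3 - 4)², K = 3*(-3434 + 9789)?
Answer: -19065/361816 ≈ -0.052693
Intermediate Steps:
z(k) = -3 + k
K = 19065 (K = 3*6355 = 19065)
f(B) = -196 (f(B) = -4*(-3 - 4)² = -4*(-7)² = -4*49 = -196)
X = 1846 (X = -3 + (115 - 158)² = -3 + (-43)² = -3 + 1849 = 1846)
L = -19065/196 (L = 19065/(-196) = 19065*(-1/196) = -19065/196 ≈ -97.270)
L/X = -19065/196/1846 = -19065/196*1/1846 = -19065/361816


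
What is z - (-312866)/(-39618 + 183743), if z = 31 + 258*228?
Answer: 8482789741/144125 ≈ 58857.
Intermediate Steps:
z = 58855 (z = 31 + 58824 = 58855)
z - (-312866)/(-39618 + 183743) = 58855 - (-312866)/(-39618 + 183743) = 58855 - (-312866)/144125 = 58855 - 1*(-312866/144125) = 58855 + 312866/144125 = 8482789741/144125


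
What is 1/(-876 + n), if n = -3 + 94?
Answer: -1/785 ≈ -0.0012739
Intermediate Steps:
n = 91
1/(-876 + n) = 1/(-876 + 91) = 1/(-785) = -1/785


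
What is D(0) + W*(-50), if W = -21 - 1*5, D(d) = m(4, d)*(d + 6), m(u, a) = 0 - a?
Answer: 1300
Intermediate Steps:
m(u, a) = -a
D(d) = -d*(6 + d) (D(d) = (-d)*(d + 6) = (-d)*(6 + d) = -d*(6 + d))
W = -26 (W = -21 - 5 = -26)
D(0) + W*(-50) = -1*0*(6 + 0) - 26*(-50) = -1*0*6 + 1300 = 0 + 1300 = 1300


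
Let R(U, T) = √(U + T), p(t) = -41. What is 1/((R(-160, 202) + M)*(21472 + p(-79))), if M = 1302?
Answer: 31/864976591 - √42/36329016822 ≈ 3.5661e-8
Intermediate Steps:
R(U, T) = √(T + U)
1/((R(-160, 202) + M)*(21472 + p(-79))) = 1/((√(202 - 160) + 1302)*(21472 - 41)) = 1/((√42 + 1302)*21431) = 1/((1302 + √42)*21431) = 1/(27903162 + 21431*√42)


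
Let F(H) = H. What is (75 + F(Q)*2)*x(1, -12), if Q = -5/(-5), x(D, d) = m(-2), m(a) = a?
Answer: -154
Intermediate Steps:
x(D, d) = -2
Q = 1 (Q = -5*(-1/5) = 1)
(75 + F(Q)*2)*x(1, -12) = (75 + 1*2)*(-2) = (75 + 2)*(-2) = 77*(-2) = -154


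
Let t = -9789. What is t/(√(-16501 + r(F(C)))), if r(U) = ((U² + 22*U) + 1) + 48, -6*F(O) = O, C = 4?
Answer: 29367*I*√37049/74098 ≈ 76.285*I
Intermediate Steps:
F(O) = -O/6
r(U) = 49 + U² + 22*U (r(U) = (1 + U² + 22*U) + 48 = 49 + U² + 22*U)
t/(√(-16501 + r(F(C)))) = -9789/√(-16501 + (49 + (-⅙*4)² + 22*(-⅙*4))) = -9789/√(-16501 + (49 + (-⅔)² + 22*(-⅔))) = -9789/√(-16501 + (49 + 4/9 - 44/3)) = -9789/√(-16501 + 313/9) = -9789*(-3*I*√37049/74098) = -(-29367)*I*√37049/74098 = 29367*I*√37049/74098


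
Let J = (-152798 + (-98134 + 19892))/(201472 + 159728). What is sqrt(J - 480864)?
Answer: 2*I*sqrt(2450633468430)/4515 ≈ 693.44*I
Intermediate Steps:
J = -2888/4515 (J = (-152798 - 78242)/361200 = -231040*1/361200 = -2888/4515 ≈ -0.63965)
sqrt(J - 480864) = sqrt(-2888/4515 - 480864) = sqrt(-2171103848/4515) = 2*I*sqrt(2450633468430)/4515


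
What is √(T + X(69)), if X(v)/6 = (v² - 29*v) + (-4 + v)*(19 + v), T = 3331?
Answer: √54211 ≈ 232.83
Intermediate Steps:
X(v) = -174*v + 6*v² + 6*(-4 + v)*(19 + v) (X(v) = 6*((v² - 29*v) + (-4 + v)*(19 + v)) = 6*(v² - 29*v + (-4 + v)*(19 + v)) = -174*v + 6*v² + 6*(-4 + v)*(19 + v))
√(T + X(69)) = √(3331 + (-456 - 84*69 + 12*69²)) = √(3331 + (-456 - 5796 + 12*4761)) = √(3331 + (-456 - 5796 + 57132)) = √(3331 + 50880) = √54211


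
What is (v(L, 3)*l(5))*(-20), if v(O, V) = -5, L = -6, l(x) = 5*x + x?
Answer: 3000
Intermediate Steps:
l(x) = 6*x
(v(L, 3)*l(5))*(-20) = -30*5*(-20) = -5*30*(-20) = -150*(-20) = 3000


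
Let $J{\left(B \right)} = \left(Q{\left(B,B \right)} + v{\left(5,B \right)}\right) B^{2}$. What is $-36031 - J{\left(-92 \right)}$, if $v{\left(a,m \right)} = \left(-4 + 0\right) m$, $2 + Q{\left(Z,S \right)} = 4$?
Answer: $-3167711$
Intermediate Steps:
$Q{\left(Z,S \right)} = 2$ ($Q{\left(Z,S \right)} = -2 + 4 = 2$)
$v{\left(a,m \right)} = - 4 m$
$J{\left(B \right)} = B^{2} \left(2 - 4 B\right)$ ($J{\left(B \right)} = \left(2 - 4 B\right) B^{2} = B^{2} \left(2 - 4 B\right)$)
$-36031 - J{\left(-92 \right)} = -36031 - \left(-92\right)^{2} \left(2 - -368\right) = -36031 - 8464 \left(2 + 368\right) = -36031 - 8464 \cdot 370 = -36031 - 3131680 = -3167711$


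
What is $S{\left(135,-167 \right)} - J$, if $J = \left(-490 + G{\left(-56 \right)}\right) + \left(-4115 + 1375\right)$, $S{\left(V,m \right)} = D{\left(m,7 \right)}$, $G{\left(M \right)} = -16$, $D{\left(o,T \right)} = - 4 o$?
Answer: $3914$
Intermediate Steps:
$S{\left(V,m \right)} = - 4 m$
$J = -3246$ ($J = \left(-490 - 16\right) + \left(-4115 + 1375\right) = -506 - 2740 = -3246$)
$S{\left(135,-167 \right)} - J = \left(-4\right) \left(-167\right) - -3246 = 668 + 3246 = 3914$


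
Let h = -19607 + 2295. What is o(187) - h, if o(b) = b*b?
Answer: 52281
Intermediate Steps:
h = -17312
o(b) = b**2
o(187) - h = 187**2 - 1*(-17312) = 34969 + 17312 = 52281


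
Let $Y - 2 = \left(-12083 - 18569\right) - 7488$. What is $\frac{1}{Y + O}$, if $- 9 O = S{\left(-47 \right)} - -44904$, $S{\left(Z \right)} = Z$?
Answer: $- \frac{9}{388099} \approx -2.319 \cdot 10^{-5}$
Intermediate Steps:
$Y = -38138$ ($Y = 2 - 38140 = -38138$)
$O = - \frac{44857}{9}$ ($O = - \frac{-47 - -44904}{9} = - \frac{-47 + 44904}{9} = \left(- \frac{1}{9}\right) 44857 = - \frac{44857}{9} \approx -4984.1$)
$\frac{1}{Y + O} = \frac{1}{-38138 - \frac{44857}{9}} = \frac{1}{- \frac{388099}{9}} = - \frac{9}{388099}$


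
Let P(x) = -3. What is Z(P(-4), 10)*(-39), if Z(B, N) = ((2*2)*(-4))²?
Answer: -9984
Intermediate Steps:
Z(B, N) = 256 (Z(B, N) = (4*(-4))² = (-16)² = 256)
Z(P(-4), 10)*(-39) = 256*(-39) = -9984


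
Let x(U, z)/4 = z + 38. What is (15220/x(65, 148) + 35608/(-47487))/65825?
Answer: 58021649/193801570050 ≈ 0.00029939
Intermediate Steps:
x(U, z) = 152 + 4*z (x(U, z) = 4*(z + 38) = 4*(38 + z) = 152 + 4*z)
(15220/x(65, 148) + 35608/(-47487))/65825 = (15220/(152 + 4*148) + 35608/(-47487))/65825 = (15220/(152 + 592) + 35608*(-1/47487))*(1/65825) = (15220/744 - 35608/47487)*(1/65825) = (15220*(1/744) - 35608/47487)*(1/65825) = (3805/186 - 35608/47487)*(1/65825) = (58021649/2944194)*(1/65825) = 58021649/193801570050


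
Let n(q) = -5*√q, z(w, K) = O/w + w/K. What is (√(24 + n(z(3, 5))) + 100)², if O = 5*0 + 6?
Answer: (100 + √(24 - √65))² ≈ 10814.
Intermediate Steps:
O = 6 (O = 0 + 6 = 6)
z(w, K) = 6/w + w/K
(√(24 + n(z(3, 5))) + 100)² = (√(24 - 5*√(6/3 + 3/5)) + 100)² = (√(24 - 5*√(6*(⅓) + 3*(⅕))) + 100)² = (√(24 - 5*√(2 + ⅗)) + 100)² = (√(24 - √65) + 100)² = (100 + √(24 - √65))²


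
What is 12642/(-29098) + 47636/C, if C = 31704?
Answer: 123163795/115315374 ≈ 1.0681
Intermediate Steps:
12642/(-29098) + 47636/C = 12642/(-29098) + 47636/31704 = 12642*(-1/29098) + 47636*(1/31704) = -6321/14549 + 11909/7926 = 123163795/115315374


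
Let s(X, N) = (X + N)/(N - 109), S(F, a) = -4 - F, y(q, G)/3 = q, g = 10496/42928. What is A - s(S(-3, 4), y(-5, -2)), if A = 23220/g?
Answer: 482818609/5084 ≈ 94968.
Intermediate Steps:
g = 656/2683 (g = 10496*(1/42928) = 656/2683 ≈ 0.24450)
y(q, G) = 3*q
A = 15574815/164 (A = 23220/(656/2683) = 23220*(2683/656) = 15574815/164 ≈ 94968.)
s(X, N) = (N + X)/(-109 + N)
A - s(S(-3, 4), y(-5, -2)) = 15574815/164 - (3*(-5) + (-4 - 1*(-3)))/(-109 + 3*(-5)) = 15574815/164 - (-15 + (-4 + 3))/(-109 - 15) = 15574815/164 - (-15 - 1)/(-124) = 15574815/164 - (-1)*(-16)/124 = 15574815/164 - 1*4/31 = 15574815/164 - 4/31 = 482818609/5084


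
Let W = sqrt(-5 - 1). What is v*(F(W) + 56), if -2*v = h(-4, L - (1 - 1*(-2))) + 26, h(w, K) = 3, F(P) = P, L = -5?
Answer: -812 - 29*I*sqrt(6)/2 ≈ -812.0 - 35.518*I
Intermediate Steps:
W = I*sqrt(6) (W = sqrt(-6) = I*sqrt(6) ≈ 2.4495*I)
v = -29/2 (v = -(3 + 26)/2 = -1/2*29 = -29/2 ≈ -14.500)
v*(F(W) + 56) = -29*(I*sqrt(6) + 56)/2 = -29*(56 + I*sqrt(6))/2 = -812 - 29*I*sqrt(6)/2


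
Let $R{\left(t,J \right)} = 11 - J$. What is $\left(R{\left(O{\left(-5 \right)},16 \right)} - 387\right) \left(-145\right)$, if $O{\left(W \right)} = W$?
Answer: $56840$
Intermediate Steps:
$\left(R{\left(O{\left(-5 \right)},16 \right)} - 387\right) \left(-145\right) = \left(\left(11 - 16\right) - 387\right) \left(-145\right) = \left(-5 - 387\right) \left(-145\right) = \left(-392\right) \left(-145\right) = 56840$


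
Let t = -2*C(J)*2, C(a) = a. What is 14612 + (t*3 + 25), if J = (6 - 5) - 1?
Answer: 14637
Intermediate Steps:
J = 0 (J = 1 - 1 = 0)
t = 0 (t = -2*0*2 = 0*2 = 0)
14612 + (t*3 + 25) = 14612 + (0*3 + 25) = 14612 + (0 + 25) = 14612 + 25 = 14637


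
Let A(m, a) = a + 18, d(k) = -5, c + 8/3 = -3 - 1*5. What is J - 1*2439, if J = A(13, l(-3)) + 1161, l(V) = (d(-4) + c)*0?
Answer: -1260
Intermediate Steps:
c = -32/3 (c = -8/3 + (-3 - 1*5) = -8/3 + (-3 - 5) = -8/3 - 8 = -32/3 ≈ -10.667)
l(V) = 0 (l(V) = (-5 - 32/3)*0 = -47/3*0 = 0)
A(m, a) = 18 + a
J = 1179 (J = (18 + 0) + 1161 = 18 + 1161 = 1179)
J - 1*2439 = 1179 - 1*2439 = 1179 - 2439 = -1260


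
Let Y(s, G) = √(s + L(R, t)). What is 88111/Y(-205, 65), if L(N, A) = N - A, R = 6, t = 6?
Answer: -88111*I*√205/205 ≈ -6153.9*I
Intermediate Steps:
Y(s, G) = √s (Y(s, G) = √(s + (6 - 1*6)) = √(s + (6 - 6)) = √(s + 0) = √s)
88111/Y(-205, 65) = 88111/(√(-205)) = 88111/((I*√205)) = 88111*(-I*√205/205) = -88111*I*√205/205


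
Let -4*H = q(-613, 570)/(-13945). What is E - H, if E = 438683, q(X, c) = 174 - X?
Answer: 24469736953/55780 ≈ 4.3868e+5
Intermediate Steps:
H = 787/55780 (H = -(174 - 1*(-613))/(4*(-13945)) = -(174 + 613)*(-1)/(4*13945) = -787*(-1)/(4*13945) = -¼*(-787/13945) = 787/55780 ≈ 0.014109)
E - H = 438683 - 1*787/55780 = 438683 - 787/55780 = 24469736953/55780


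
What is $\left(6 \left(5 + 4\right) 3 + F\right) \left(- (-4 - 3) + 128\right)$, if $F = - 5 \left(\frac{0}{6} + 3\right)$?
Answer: $19845$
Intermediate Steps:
$F = -15$ ($F = - 5 \left(0 \cdot \frac{1}{6} + 3\right) = - 5 \left(0 + 3\right) = \left(-5\right) 3 = -15$)
$\left(6 \left(5 + 4\right) 3 + F\right) \left(- (-4 - 3) + 128\right) = \left(6 \left(5 + 4\right) 3 - 15\right) \left(- (-4 - 3) + 128\right) = \left(6 \cdot 9 \cdot 3 - 15\right) \left(\left(-1\right) \left(-7\right) + 128\right) = \left(54 \cdot 3 - 15\right) \left(7 + 128\right) = \left(162 - 15\right) 135 = 147 \cdot 135 = 19845$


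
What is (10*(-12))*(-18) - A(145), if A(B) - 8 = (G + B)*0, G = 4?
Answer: 2152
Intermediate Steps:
A(B) = 8 (A(B) = 8 + (4 + B)*0 = 8 + 0 = 8)
(10*(-12))*(-18) - A(145) = (10*(-12))*(-18) - 1*8 = -120*(-18) - 8 = 2160 - 8 = 2152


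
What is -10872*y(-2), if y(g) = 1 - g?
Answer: -32616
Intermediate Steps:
-10872*y(-2) = -10872*(1 - 1*(-2)) = -10872*(1 + 2) = -10872*3 = -32616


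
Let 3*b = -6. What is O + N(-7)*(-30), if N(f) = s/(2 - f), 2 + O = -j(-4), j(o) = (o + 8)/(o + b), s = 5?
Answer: -18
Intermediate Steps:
b = -2 (b = (⅓)*(-6) = -2)
j(o) = (8 + o)/(-2 + o) (j(o) = (o + 8)/(o - 2) = (8 + o)/(-2 + o))
O = -4/3 (O = -2 - (8 - 4)/(-2 - 4) = -2 - 4/(-6) = -2 - (-1)*4/6 = -2 - 1*(-⅔) = -2 + ⅔ = -4/3 ≈ -1.3333)
N(f) = 5/(2 - f)
O + N(-7)*(-30) = -4/3 - 5/(-2 - 7)*(-30) = -4/3 - 5/(-9)*(-30) = -4/3 - 5*(-⅑)*(-30) = -4/3 + (5/9)*(-30) = -4/3 - 50/3 = -18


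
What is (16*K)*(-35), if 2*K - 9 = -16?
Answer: 1960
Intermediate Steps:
K = -7/2 (K = 9/2 + (1/2)*(-16) = 9/2 - 8 = -7/2 ≈ -3.5000)
(16*K)*(-35) = (16*(-7/2))*(-35) = -56*(-35) = 1960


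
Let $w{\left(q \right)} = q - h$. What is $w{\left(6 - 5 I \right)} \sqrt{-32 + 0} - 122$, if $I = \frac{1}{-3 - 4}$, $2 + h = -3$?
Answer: $-122 + \frac{328 i \sqrt{2}}{7} \approx -122.0 + 66.266 i$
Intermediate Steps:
$h = -5$ ($h = -2 - 3 = -5$)
$I = - \frac{1}{7}$ ($I = \frac{1}{-7} = - \frac{1}{7} \approx -0.14286$)
$w{\left(q \right)} = 5 + q$ ($w{\left(q \right)} = q - -5 = q + 5 = 5 + q$)
$w{\left(6 - 5 I \right)} \sqrt{-32 + 0} - 122 = \left(5 + \left(6 - - \frac{5}{7}\right)\right) \sqrt{-32 + 0} - 122 = \left(5 + \left(6 + \frac{5}{7}\right)\right) \sqrt{-32} - 122 = \left(5 + \frac{47}{7}\right) 4 i \sqrt{2} - 122 = \frac{82 \cdot 4 i \sqrt{2}}{7} - 122 = \frac{328 i \sqrt{2}}{7} - 122 = -122 + \frac{328 i \sqrt{2}}{7}$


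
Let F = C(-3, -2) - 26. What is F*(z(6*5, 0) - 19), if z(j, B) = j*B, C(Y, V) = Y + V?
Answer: 589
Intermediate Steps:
C(Y, V) = V + Y
F = -31 (F = (-2 - 3) - 26 = -5 - 26 = -31)
z(j, B) = B*j
F*(z(6*5, 0) - 19) = -31*(0*(6*5) - 19) = -31*(0*30 - 19) = -31*(0 - 19) = -31*(-19) = 589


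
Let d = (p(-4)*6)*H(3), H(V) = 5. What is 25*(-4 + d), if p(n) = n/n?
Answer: 650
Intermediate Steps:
p(n) = 1
d = 30 (d = (1*6)*5 = 6*5 = 30)
25*(-4 + d) = 25*(-4 + 30) = 25*26 = 650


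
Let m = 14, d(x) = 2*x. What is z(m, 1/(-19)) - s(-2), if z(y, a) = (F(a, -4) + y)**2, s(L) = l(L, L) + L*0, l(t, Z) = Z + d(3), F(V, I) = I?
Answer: 96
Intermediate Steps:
l(t, Z) = 6 + Z (l(t, Z) = Z + 2*3 = Z + 6 = 6 + Z)
s(L) = 6 + L (s(L) = (6 + L) + L*0 = (6 + L) + 0 = 6 + L)
z(y, a) = (-4 + y)**2
z(m, 1/(-19)) - s(-2) = (-4 + 14)**2 - (6 - 2) = 10**2 - 1*4 = 100 - 4 = 96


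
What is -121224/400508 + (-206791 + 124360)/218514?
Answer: -4958618007/7293050426 ≈ -0.67991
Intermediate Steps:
-121224/400508 + (-206791 + 124360)/218514 = -121224*1/400508 - 82431*1/218514 = -30306/100127 - 27477/72838 = -4958618007/7293050426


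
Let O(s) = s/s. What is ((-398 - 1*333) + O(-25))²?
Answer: 532900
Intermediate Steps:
O(s) = 1
((-398 - 1*333) + O(-25))² = ((-398 - 1*333) + 1)² = ((-398 - 333) + 1)² = (-731 + 1)² = (-730)² = 532900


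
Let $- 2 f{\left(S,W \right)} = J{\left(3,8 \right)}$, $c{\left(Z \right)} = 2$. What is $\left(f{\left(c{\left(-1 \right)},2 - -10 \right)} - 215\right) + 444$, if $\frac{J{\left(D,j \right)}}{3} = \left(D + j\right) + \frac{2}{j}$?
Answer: $\frac{1697}{8} \approx 212.13$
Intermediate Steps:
$J{\left(D,j \right)} = 3 D + 3 j + \frac{6}{j}$ ($J{\left(D,j \right)} = 3 \left(\left(D + j\right) + \frac{2}{j}\right) = 3 \left(D + j + \frac{2}{j}\right) = 3 D + 3 j + \frac{6}{j}$)
$f{\left(S,W \right)} = - \frac{135}{8}$ ($f{\left(S,W \right)} = - \frac{3 \cdot \frac{1}{8} \left(2 + 8 \left(3 + 8\right)\right)}{2} = - \frac{3 \cdot \frac{1}{8} \left(2 + 8 \cdot 11\right)}{2} = - \frac{3 \cdot \frac{1}{8} \left(2 + 88\right)}{2} = - \frac{3 \cdot \frac{1}{8} \cdot 90}{2} = \left(- \frac{1}{2}\right) \frac{135}{4} = - \frac{135}{8}$)
$\left(f{\left(c{\left(-1 \right)},2 - -10 \right)} - 215\right) + 444 = \left(- \frac{135}{8} - 215\right) + 444 = - \frac{1855}{8} + 444 = \frac{1697}{8}$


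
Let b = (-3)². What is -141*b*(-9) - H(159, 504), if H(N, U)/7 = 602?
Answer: 7207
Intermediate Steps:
b = 9
H(N, U) = 4214 (H(N, U) = 7*602 = 4214)
-141*b*(-9) - H(159, 504) = -1269*(-9) - 1*4214 = -141*(-81) - 4214 = 11421 - 4214 = 7207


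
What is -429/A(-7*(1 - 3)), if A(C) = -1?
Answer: 429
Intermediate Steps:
-429/A(-7*(1 - 3)) = -429/(-1) = -429*(-1) = 429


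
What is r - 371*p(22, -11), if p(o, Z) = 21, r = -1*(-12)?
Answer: -7779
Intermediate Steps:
r = 12
r - 371*p(22, -11) = 12 - 371*21 = 12 - 7791 = -7779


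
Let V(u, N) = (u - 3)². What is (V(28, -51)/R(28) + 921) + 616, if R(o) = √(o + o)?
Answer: 1537 + 625*√14/28 ≈ 1620.5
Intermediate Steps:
V(u, N) = (-3 + u)²
R(o) = √2*√o (R(o) = √(2*o) = √2*√o)
(V(28, -51)/R(28) + 921) + 616 = ((-3 + 28)²/((√2*√28)) + 921) + 616 = (25²/((√2*(2*√7))) + 921) + 616 = (625/((2*√14)) + 921) + 616 = (625*(√14/28) + 921) + 616 = (625*√14/28 + 921) + 616 = (921 + 625*√14/28) + 616 = 1537 + 625*√14/28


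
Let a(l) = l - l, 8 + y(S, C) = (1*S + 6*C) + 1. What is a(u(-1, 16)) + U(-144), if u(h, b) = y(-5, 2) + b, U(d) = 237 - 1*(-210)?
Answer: 447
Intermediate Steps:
y(S, C) = -7 + S + 6*C (y(S, C) = -8 + ((1*S + 6*C) + 1) = -8 + ((S + 6*C) + 1) = -8 + (1 + S + 6*C) = -7 + S + 6*C)
U(d) = 447 (U(d) = 237 + 210 = 447)
u(h, b) = b (u(h, b) = (-7 - 5 + 6*2) + b = (-7 - 5 + 12) + b = 0 + b = b)
a(l) = 0
a(u(-1, 16)) + U(-144) = 0 + 447 = 447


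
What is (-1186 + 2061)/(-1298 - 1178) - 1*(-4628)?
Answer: 11458053/2476 ≈ 4627.6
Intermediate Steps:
(-1186 + 2061)/(-1298 - 1178) - 1*(-4628) = 875/(-2476) + 4628 = 875*(-1/2476) + 4628 = -875/2476 + 4628 = 11458053/2476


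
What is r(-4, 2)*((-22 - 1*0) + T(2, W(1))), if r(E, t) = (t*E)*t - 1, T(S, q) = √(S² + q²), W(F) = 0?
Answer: 340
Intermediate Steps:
r(E, t) = -1 + E*t² (r(E, t) = (E*t)*t - 1 = E*t² - 1 = -1 + E*t²)
r(-4, 2)*((-22 - 1*0) + T(2, W(1))) = (-1 - 4*2²)*((-22 - 1*0) + √(2² + 0²)) = (-1 - 4*4)*((-22 + 0) + √(4 + 0)) = (-1 - 16)*(-22 + √4) = -17*(-22 + 2) = -17*(-20) = 340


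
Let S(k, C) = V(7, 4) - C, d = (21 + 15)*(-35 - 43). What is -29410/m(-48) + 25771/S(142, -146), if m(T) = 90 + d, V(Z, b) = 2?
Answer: 37199129/201132 ≈ 184.95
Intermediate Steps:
d = -2808 (d = 36*(-78) = -2808)
S(k, C) = 2 - C
m(T) = -2718 (m(T) = 90 - 2808 = -2718)
-29410/m(-48) + 25771/S(142, -146) = -29410/(-2718) + 25771/(2 - 1*(-146)) = -29410*(-1/2718) + 25771/(2 + 146) = 14705/1359 + 25771/148 = 37199129/201132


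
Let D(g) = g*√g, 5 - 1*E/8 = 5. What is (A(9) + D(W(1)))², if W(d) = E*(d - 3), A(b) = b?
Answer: 81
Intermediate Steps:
E = 0 (E = 40 - 8*5 = 40 - 40 = 0)
W(d) = 0 (W(d) = 0*(d - 3) = 0*(-3 + d) = 0)
D(g) = g^(3/2)
(A(9) + D(W(1)))² = (9 + 0^(3/2))² = (9 + 0)² = 9² = 81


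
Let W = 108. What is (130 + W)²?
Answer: 56644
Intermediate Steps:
(130 + W)² = (130 + 108)² = 238² = 56644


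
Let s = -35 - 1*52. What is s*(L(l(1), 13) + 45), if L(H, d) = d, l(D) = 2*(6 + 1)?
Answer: -5046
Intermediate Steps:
l(D) = 14 (l(D) = 2*7 = 14)
s = -87 (s = -35 - 52 = -87)
s*(L(l(1), 13) + 45) = -87*(13 + 45) = -87*58 = -5046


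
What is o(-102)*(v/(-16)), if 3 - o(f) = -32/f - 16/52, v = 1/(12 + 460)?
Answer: -1985/5006976 ≈ -0.00039645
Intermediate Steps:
v = 1/472 ≈ 0.0021186
o(f) = 43/13 + 32/f (o(f) = 3 - (-32/f - 16/52) = 3 - (-32/f - 16*1/52) = 3 - (-32/f - 4/13) = 3 - (-4/13 - 32/f) = 3 + (4/13 + 32/f) = 43/13 + 32/f)
o(-102)*(v/(-16)) = (43/13 + 32/(-102))*((1/472)/(-16)) = (43/13 + 32*(-1/102))*((1/472)*(-1/16)) = (43/13 - 16/51)*(-1/7552) = (1985/663)*(-1/7552) = -1985/5006976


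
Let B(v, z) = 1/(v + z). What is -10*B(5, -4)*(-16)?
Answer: 160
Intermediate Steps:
-10*B(5, -4)*(-16) = -10/(5 - 4)*(-16) = -10/1*(-16) = -10*1*(-16) = -10*(-16) = 160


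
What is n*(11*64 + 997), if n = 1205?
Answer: 2049705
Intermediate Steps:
n*(11*64 + 997) = 1205*(11*64 + 997) = 1205*(704 + 997) = 1205*1701 = 2049705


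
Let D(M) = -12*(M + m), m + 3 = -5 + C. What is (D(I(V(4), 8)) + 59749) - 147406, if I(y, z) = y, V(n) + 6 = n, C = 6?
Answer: -87609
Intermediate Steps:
V(n) = -6 + n
m = -2 (m = -3 + (-5 + 6) = -3 + 1 = -2)
D(M) = 24 - 12*M (D(M) = -12*(M - 2) = -12*(-2 + M) = 24 - 12*M)
(D(I(V(4), 8)) + 59749) - 147406 = ((24 - 12*(-6 + 4)) + 59749) - 147406 = ((24 - 12*(-2)) + 59749) - 147406 = ((24 + 24) + 59749) - 147406 = (48 + 59749) - 147406 = 59797 - 147406 = -87609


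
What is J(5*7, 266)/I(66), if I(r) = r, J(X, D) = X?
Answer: 35/66 ≈ 0.53030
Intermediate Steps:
J(5*7, 266)/I(66) = (5*7)/66 = 35*(1/66) = 35/66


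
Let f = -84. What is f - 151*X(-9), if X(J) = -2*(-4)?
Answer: -1292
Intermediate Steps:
X(J) = 8
f - 151*X(-9) = -84 - 151*8 = -84 - 1208 = -1292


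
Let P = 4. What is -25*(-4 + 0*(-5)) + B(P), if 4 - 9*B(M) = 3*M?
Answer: 892/9 ≈ 99.111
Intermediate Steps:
B(M) = 4/9 - M/3
-25*(-4 + 0*(-5)) + B(P) = -25*(-4 + 0*(-5)) + (4/9 - 1/3*4) = -25*(-4 + 0) + (4/9 - 4/3) = -25*(-4) - 8/9 = 100 - 8/9 = 892/9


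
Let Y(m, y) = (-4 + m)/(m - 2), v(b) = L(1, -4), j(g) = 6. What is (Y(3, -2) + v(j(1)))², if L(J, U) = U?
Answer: 25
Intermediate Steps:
v(b) = -4
Y(m, y) = (-4 + m)/(-2 + m)
(Y(3, -2) + v(j(1)))² = ((-4 + 3)/(-2 + 3) - 4)² = (-1/1 - 4)² = (1*(-1) - 4)² = (-1 - 4)² = (-5)² = 25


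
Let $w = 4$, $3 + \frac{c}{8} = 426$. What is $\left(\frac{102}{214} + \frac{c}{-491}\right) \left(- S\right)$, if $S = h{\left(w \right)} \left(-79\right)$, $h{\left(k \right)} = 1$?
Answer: $- \frac{26626713}{52537} \approx -506.82$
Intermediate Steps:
$c = 3384$ ($c = -24 + 8 \cdot 426 = -24 + 3408 = 3384$)
$S = -79$ ($S = 1 \left(-79\right) = -79$)
$\left(\frac{102}{214} + \frac{c}{-491}\right) \left(- S\right) = \left(\frac{102}{214} + \frac{3384}{-491}\right) \left(\left(-1\right) \left(-79\right)\right) = \left(102 \cdot \frac{1}{214} + 3384 \left(- \frac{1}{491}\right)\right) 79 = \left(\frac{51}{107} - \frac{3384}{491}\right) 79 = \left(- \frac{337047}{52537}\right) 79 = - \frac{26626713}{52537}$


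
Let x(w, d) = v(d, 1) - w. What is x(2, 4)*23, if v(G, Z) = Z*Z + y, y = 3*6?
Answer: 391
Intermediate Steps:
y = 18
v(G, Z) = 18 + Z² (v(G, Z) = Z*Z + 18 = Z² + 18 = 18 + Z²)
x(w, d) = 19 - w (x(w, d) = (18 + 1²) - w = (18 + 1) - w = 19 - w)
x(2, 4)*23 = (19 - 1*2)*23 = (19 - 2)*23 = 17*23 = 391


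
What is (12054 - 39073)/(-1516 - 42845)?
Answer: 27019/44361 ≈ 0.60907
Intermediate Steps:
(12054 - 39073)/(-1516 - 42845) = -27019/(-44361) = -27019*(-1/44361) = 27019/44361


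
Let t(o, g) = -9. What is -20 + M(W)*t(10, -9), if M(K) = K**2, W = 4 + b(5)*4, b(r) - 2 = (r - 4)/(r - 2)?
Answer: -1620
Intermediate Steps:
b(r) = 2 + (-4 + r)/(-2 + r) (b(r) = 2 + (r - 4)/(r - 2) = 2 + (-4 + r)/(-2 + r))
W = 40/3 (W = 4 + ((-8 + 3*5)/(-2 + 5))*4 = 4 + ((-8 + 15)/3)*4 = 4 + ((1/3)*7)*4 = 4 + (7/3)*4 = 4 + 28/3 = 40/3 ≈ 13.333)
-20 + M(W)*t(10, -9) = -20 + (40/3)**2*(-9) = -20 + (1600/9)*(-9) = -20 - 1600 = -1620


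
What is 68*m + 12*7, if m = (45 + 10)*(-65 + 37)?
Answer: -104636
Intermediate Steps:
m = -1540 (m = 55*(-28) = -1540)
68*m + 12*7 = 68*(-1540) + 12*7 = -104720 + 84 = -104636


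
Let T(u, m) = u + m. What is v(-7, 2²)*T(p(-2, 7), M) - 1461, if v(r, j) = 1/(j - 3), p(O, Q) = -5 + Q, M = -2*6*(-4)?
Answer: -1411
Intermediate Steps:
M = 48 (M = -12*(-4) = 48)
v(r, j) = 1/(-3 + j)
T(u, m) = m + u
v(-7, 2²)*T(p(-2, 7), M) - 1461 = (48 + (-5 + 7))/(-3 + 2²) - 1461 = (48 + 2)/(-3 + 4) - 1461 = 50/1 - 1461 = 1*50 - 1461 = 50 - 1461 = -1411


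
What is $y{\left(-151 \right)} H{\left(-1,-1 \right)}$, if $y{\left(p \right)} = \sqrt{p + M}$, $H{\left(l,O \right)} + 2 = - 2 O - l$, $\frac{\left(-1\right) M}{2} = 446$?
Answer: $i \sqrt{1043} \approx 32.296 i$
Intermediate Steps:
$M = -892$ ($M = \left(-2\right) 446 = -892$)
$H{\left(l,O \right)} = -2 - l - 2 O$ ($H{\left(l,O \right)} = -2 - \left(l + 2 O\right) = -2 - l - 2 O$)
$y{\left(p \right)} = \sqrt{-892 + p}$ ($y{\left(p \right)} = \sqrt{p - 892} = \sqrt{-892 + p}$)
$y{\left(-151 \right)} H{\left(-1,-1 \right)} = \sqrt{-892 - 151} \left(-2 - -1 - -2\right) = \sqrt{-1043} \left(-2 + 1 + 2\right) = i \sqrt{1043} \cdot 1 = i \sqrt{1043}$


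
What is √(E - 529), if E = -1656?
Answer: I*√2185 ≈ 46.744*I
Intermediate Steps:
√(E - 529) = √(-1656 - 529) = √(-2185) = I*√2185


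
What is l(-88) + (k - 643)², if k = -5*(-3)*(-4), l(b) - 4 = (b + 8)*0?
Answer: 494213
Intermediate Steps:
l(b) = 4 (l(b) = 4 + (b + 8)*0 = 4 + (8 + b)*0 = 4 + 0 = 4)
k = -60 (k = 15*(-4) = -60)
l(-88) + (k - 643)² = 4 + (-60 - 643)² = 4 + (-703)² = 4 + 494209 = 494213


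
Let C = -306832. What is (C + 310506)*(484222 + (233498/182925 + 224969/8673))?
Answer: 940869159501552182/528836175 ≈ 1.7791e+9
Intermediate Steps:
(C + 310506)*(484222 + (233498/182925 + 224969/8673)) = (-306832 + 310506)*(484222 + (233498/182925 + 224969/8673)) = 3674*(484222 + (233498*(1/182925) + 224969*(1/8673))) = 3674*(484222 + (233498/182925 + 224969/8673)) = 3674*(484222 + 14392527493/528836175) = 3674*(256088502858343/528836175) = 940869159501552182/528836175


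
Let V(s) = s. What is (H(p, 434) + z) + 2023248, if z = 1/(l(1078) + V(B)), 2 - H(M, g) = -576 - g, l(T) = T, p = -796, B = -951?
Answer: 257081021/127 ≈ 2.0243e+6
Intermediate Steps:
H(M, g) = 578 + g (H(M, g) = 2 - (-576 - g) = 2 + (576 + g) = 578 + g)
z = 1/127 (z = 1/(1078 - 951) = 1/127 ≈ 0.0078740)
(H(p, 434) + z) + 2023248 = ((578 + 434) + 1/127) + 2023248 = (1012 + 1/127) + 2023248 = 128525/127 + 2023248 = 257081021/127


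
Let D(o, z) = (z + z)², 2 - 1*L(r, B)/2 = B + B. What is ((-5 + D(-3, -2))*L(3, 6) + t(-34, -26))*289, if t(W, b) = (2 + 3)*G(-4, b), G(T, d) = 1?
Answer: -62135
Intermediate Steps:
L(r, B) = 4 - 4*B (L(r, B) = 4 - 2*(B + B) = 4 - 4*B)
D(o, z) = 4*z² (D(o, z) = (2*z)² = 4*z²)
t(W, b) = 5 (t(W, b) = (2 + 3)*1 = 5*1 = 5)
((-5 + D(-3, -2))*L(3, 6) + t(-34, -26))*289 = ((-5 + 4*(-2)²)*(4 - 4*6) + 5)*289 = ((-5 + 4*4)*(4 - 24) + 5)*289 = ((-5 + 16)*(-20) + 5)*289 = (11*(-20) + 5)*289 = (-220 + 5)*289 = -215*289 = -62135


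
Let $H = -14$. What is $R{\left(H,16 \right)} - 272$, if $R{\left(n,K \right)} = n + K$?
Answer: $-270$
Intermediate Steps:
$R{\left(n,K \right)} = K + n$
$R{\left(H,16 \right)} - 272 = \left(16 - 14\right) - 272 = 2 - 272 = -270$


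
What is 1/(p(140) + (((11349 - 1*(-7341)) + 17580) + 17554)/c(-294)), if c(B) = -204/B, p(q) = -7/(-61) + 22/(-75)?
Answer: 77775/6032983711 ≈ 1.2892e-5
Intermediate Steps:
p(q) = -817/4575 (p(q) = -7*(-1/61) + 22*(-1/75) = 7/61 - 22/75 = -817/4575)
1/(p(140) + (((11349 - 1*(-7341)) + 17580) + 17554)/c(-294)) = 1/(-817/4575 + (((11349 - 1*(-7341)) + 17580) + 17554)/((-204/(-294)))) = 1/(-817/4575 + (((11349 + 7341) + 17580) + 17554)/((-204*(-1/294)))) = 1/(-817/4575 + ((18690 + 17580) + 17554)/(34/49)) = 1/(-817/4575 + (36270 + 17554)*(49/34)) = 1/(-817/4575 + 53824*(49/34)) = 1/(-817/4575 + 1318688/17) = 1/(6032983711/77775) = 77775/6032983711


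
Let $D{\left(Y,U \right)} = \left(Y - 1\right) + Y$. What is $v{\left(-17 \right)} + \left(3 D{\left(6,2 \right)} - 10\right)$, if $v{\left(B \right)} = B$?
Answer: $6$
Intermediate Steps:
$D{\left(Y,U \right)} = -1 + 2 Y$ ($D{\left(Y,U \right)} = \left(-1 + Y\right) + Y = -1 + 2 Y$)
$v{\left(-17 \right)} + \left(3 D{\left(6,2 \right)} - 10\right) = -17 - \left(10 - 3 \left(-1 + 2 \cdot 6\right)\right) = -17 - \left(10 - 3 \left(-1 + 12\right)\right) = -17 + \left(3 \cdot 11 - 10\right) = -17 + \left(33 - 10\right) = -17 + 23 = 6$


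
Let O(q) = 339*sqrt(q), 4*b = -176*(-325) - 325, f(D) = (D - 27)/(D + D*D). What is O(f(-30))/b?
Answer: 678*I*sqrt(5510)/8246875 ≈ 0.0061026*I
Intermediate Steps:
f(D) = (-27 + D)/(D + D**2)
b = 56875/4 (b = (-176*(-325) - 325)/4 = (57200 - 325)/4 = (1/4)*56875 = 56875/4 ≈ 14219.)
O(f(-30))/b = (339*sqrt((-27 - 30)/((-30)*(1 - 30))))/(56875/4) = (339*sqrt(-1/30*(-57)/(-29)))*(4/56875) = (339*sqrt(-1/30*(-1/29)*(-57)))*(4/56875) = (339*sqrt(-19/290))*(4/56875) = (339*(I*sqrt(5510)/290))*(4/56875) = (339*I*sqrt(5510)/290)*(4/56875) = 678*I*sqrt(5510)/8246875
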